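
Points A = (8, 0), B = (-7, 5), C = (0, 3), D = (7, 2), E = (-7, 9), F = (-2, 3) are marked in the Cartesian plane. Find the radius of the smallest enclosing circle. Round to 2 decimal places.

The farthest pair is A–E with squared distance 306. The circle on this segment as diameter has centre (0.5, 4.5) and r² = 306/4 = 76.5.
Check B: distance² to centre = 56.5 ≤ 76.5, so it lies inside.
All remaining points lie in this disk, and no smaller disk contains both endpoints, so this is the minimum enclosing circle.
r = √(76.5) ≈ 8.75.

8.75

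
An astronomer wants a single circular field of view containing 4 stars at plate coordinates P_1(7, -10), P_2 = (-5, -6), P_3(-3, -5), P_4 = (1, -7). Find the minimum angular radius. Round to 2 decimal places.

6.32

A smallest enclosing disk is always determined by at most three of the input points on its boundary.
The farthest pair is P_1–P_2 with squared distance 160. The circle on this segment as diameter has centre (1, -8) and r² = 160/4 = 40.
Check P_3: distance² to centre = 25 ≤ 40, so it lies inside.
All remaining points lie in this disk, and no smaller disk contains both endpoints, so this is the minimum enclosing circle.
r = √40 ≈ 6.32.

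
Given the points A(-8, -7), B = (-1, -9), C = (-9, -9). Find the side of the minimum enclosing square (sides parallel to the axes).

The bounding box has width 8 and height 2.
An axis-aligned square enclosing the set must have side ≥ max(width, height).
So the minimum side is max(8, 2) = 8.

8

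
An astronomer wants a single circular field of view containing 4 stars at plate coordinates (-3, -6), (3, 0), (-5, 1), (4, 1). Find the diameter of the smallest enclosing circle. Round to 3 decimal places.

The minimum enclosing circle is determined by three boundary points: (-3, -6), (-5, 1), (4, 1).
Their circumcentre is (-0.5, -1.5) with r² = 26.5.
The farthest remaining point (3, 0) is at distance² 14.5 ≤ 26.5.
Diameter = 2r = 2√(26.5) ≈ 10.296.

10.296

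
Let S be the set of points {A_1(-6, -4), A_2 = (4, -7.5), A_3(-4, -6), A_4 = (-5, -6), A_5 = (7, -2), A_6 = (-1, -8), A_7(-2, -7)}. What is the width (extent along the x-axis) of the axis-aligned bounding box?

13

max x = 7, min x = -6, so width = 13.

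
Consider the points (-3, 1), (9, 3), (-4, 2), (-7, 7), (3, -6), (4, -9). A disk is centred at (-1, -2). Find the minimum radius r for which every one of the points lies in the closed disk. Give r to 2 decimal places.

The required radius is the distance from (-1, -2) to the farthest point.
Squared distances: 13, 125, 25, 117, 32, 74.
Maximum is 125, attained at (9, 3).
r = √125 ≈ 11.18.

11.18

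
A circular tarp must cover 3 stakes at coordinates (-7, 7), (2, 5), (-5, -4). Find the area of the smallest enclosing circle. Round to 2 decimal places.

Call the three points A, B, C in the order given.
Side lengths²: AB² = 85, AC² = 125, BC² = 130.
Since BC² = 130 < 125 + 85 = 210, the triangle is acute, so the smallest enclosing circle is the circumcircle.
Circumcentre = (-129/38, 75/38), r² = 27625/722.
Area = π·r² = π·27625/722 ≈ 120.20.

120.20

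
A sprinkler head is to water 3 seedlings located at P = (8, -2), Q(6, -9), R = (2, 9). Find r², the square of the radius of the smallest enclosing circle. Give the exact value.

85

Side lengths²: PQ² = 53, PR² = 157, QR² = 340.
Since QR² = 340 ≥ 157 + 53 = 210, the angle opposite QR is not acute, so the smallest enclosing circle has QR as diameter.
Centre = midpoint of QR = (4, 0), r² = 340/4 = 85.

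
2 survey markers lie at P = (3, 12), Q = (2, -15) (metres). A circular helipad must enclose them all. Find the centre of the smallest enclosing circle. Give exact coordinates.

(2.5, -1.5)

The smallest circle enclosing two points has them as diameter endpoints.
Centre = midpoint = (2.5, -1.5); r² = |PQ|²/4 = 730/4 = 182.5.
Centre = (2.5, -1.5).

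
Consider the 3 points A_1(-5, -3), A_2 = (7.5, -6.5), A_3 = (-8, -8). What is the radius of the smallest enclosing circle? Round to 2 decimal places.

Side lengths²: A_1A_2² = 168.5, A_1A_3² = 34, A_2A_3² = 242.5.
Since A_2A_3² = 242.5 ≥ 168.5 + 34 = 202.5, the angle opposite A_2A_3 is not acute, so the smallest enclosing circle has A_2A_3 as diameter.
Centre = midpoint of A_2A_3 = (-0.25, -7.25), r² = 242.5/4 = 60.625.
r = √(60.625) ≈ 7.79.

7.79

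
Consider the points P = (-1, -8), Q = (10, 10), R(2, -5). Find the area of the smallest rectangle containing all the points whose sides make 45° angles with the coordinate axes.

In coordinates u = x + y, v = x − y the rectangle is axis-aligned; the map (x,y)→(u,v) scales areas by 2.
u-values: -9, 20, -3; range = 20 − (-9) = 29.
v-values: 7, 0, 7; range = 7 − 0 = 7.
Area = (29 × 7) / 2 = 101.5.

101.5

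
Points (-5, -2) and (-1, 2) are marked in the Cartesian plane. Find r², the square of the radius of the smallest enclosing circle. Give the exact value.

The smallest circle enclosing two points has them as diameter endpoints.
Centre = midpoint = (-3, 0); r² = |(-5, -2)−(-1, 2)|²/4 = 32/4 = 8.

8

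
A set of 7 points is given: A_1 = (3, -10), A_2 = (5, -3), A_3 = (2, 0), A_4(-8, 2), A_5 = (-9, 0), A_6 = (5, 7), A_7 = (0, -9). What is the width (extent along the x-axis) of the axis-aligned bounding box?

14

max x = 5, min x = -9, so width = 14.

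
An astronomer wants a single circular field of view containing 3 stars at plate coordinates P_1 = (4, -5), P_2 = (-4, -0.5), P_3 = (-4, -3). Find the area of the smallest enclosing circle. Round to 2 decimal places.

66.17

Side lengths²: P_1P_2² = 84.25, P_1P_3² = 68, P_2P_3² = 6.25.
Since P_1P_2² = 84.25 ≥ 68 + 6.25 = 74.25, the angle opposite P_1P_2 is not acute, so the smallest enclosing circle has P_1P_2 as diameter.
Centre = midpoint of P_1P_2 = (0, -2.75), r² = 84.25/4 = 21.0625.
Area = π·r² = π·21.0625 ≈ 66.17.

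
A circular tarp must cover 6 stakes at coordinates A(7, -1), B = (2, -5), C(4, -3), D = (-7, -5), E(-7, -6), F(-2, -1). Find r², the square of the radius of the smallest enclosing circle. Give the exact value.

The farthest pair is A–E with squared distance 221. The circle on this segment as diameter has centre (0, -3.5) and r² = 221/4 = 55.25.
Check B: distance² to centre = 6.25 ≤ 55.25, so it lies inside.
All remaining points lie in this disk, and no smaller disk contains both endpoints, so this is the minimum enclosing circle.

55.25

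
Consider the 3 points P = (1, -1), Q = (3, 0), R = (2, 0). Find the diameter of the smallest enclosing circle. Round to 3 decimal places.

Side lengths²: PQ² = 5, PR² = 2, QR² = 1.
Since PQ² = 5 ≥ 2 + 1 = 3, the angle opposite PQ is not acute, so the smallest enclosing circle has PQ as diameter.
Centre = midpoint of PQ = (2, -0.5), r² = 5/4 = 1.25.
Diameter = 2r = 2√(1.25) ≈ 2.236.

2.236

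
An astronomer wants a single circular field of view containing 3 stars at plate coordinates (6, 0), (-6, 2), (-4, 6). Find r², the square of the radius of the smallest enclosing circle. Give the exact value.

6290/169

Call the three points A, B, C in the order given.
Side lengths²: AB² = 148, AC² = 136, BC² = 20.
Since AB² = 148 < 136 + 20 = 156, the triangle is acute, so the smallest enclosing circle is the circumcircle.
Circumcentre = (1/13, 19/13), r² = 6290/169.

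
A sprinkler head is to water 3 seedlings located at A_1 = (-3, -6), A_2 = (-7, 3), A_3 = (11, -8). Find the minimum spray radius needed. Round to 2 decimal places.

10.55

Side lengths²: A_1A_2² = 97, A_1A_3² = 200, A_2A_3² = 445.
Since A_2A_3² = 445 ≥ 200 + 97 = 297, the angle opposite A_2A_3 is not acute, so the smallest enclosing circle has A_2A_3 as diameter.
Centre = midpoint of A_2A_3 = (2, -2.5), r² = 445/4 = 111.25.
r = √(111.25) ≈ 10.55.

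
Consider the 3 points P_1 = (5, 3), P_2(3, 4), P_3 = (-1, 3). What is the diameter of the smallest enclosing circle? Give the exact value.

6

Side lengths²: P_1P_2² = 5, P_1P_3² = 36, P_2P_3² = 17.
Since P_1P_3² = 36 ≥ 17 + 5 = 22, the angle opposite P_1P_3 is not acute, so the smallest enclosing circle has P_1P_3 as diameter.
Centre = midpoint of P_1P_3 = (2, 3), r² = 36/4 = 9.
Diameter = 2r = 2√9 = 6.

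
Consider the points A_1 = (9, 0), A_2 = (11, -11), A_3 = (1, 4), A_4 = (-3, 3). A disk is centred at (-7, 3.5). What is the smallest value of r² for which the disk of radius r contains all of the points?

The required radius is the distance from (-7, 3.5) to the farthest point.
Squared distances: 268.25, 534.25, 64.25, 16.25.
Maximum is 534.25, attained at A_2.

534.25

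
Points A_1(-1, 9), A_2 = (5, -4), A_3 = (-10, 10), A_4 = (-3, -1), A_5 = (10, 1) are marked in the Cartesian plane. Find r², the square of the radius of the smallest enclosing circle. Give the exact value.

A smallest enclosing disk is always determined by at most three of the input points on its boundary.
The farthest pair is A_3–A_5 with squared distance 481. The circle on this segment as diameter has centre (0, 5.5) and r² = 481/4 = 120.25.
Check A_1: distance² to centre = 13.25 ≤ 120.25, so it lies inside.
All remaining points lie in this disk, and no smaller disk contains both endpoints, so this is the minimum enclosing circle.

120.25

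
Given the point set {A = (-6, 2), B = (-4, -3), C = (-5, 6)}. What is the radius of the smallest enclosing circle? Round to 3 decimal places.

Side lengths²: AB² = 29, AC² = 17, BC² = 82.
Since BC² = 82 ≥ 29 + 17 = 46, the angle opposite BC is not acute, so the smallest enclosing circle has BC as diameter.
Centre = midpoint of BC = (-4.5, 1.5), r² = 82/4 = 20.5.
r = √(20.5) ≈ 4.528.

4.528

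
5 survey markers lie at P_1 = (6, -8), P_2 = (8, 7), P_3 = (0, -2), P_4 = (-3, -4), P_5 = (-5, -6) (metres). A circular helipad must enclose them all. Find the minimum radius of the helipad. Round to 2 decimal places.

9.20

The minimum enclosing circle of a finite set is fixed by two of the points (as a diameter) or three (as a circumcircle).
The minimum enclosing circle is determined by three boundary points: P_1, P_2, P_5.
Their circumcentre is (47/26, 5/26) with r² = 28625/338.
The farthest remaining point P_4 is at distance² 13753/338 ≤ 28625/338.
r = √(28625/338) ≈ 9.20.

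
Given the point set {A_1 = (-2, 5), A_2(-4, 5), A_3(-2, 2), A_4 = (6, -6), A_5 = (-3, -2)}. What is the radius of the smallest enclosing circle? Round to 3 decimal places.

7.433

The farthest pair is A_2–A_4 with squared distance 221. The circle on this segment as diameter has centre (1, -0.5) and r² = 221/4 = 55.25.
Check A_1: distance² to centre = 39.25 ≤ 55.25, so it lies inside.
All remaining points lie in this disk, and no smaller disk contains both endpoints, so this is the minimum enclosing circle.
r = √(55.25) ≈ 7.433.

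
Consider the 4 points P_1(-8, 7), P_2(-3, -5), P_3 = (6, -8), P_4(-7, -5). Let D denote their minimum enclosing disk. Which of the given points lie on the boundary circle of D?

A smallest enclosing disk is always determined by at most three of the input points on its boundary.
The farthest pair is P_1–P_3 with squared distance 421. The circle on this segment as diameter has centre (-1, -0.5) and r² = 421/4 = 105.25.
Check P_2: distance² to centre = 24.25 ≤ 105.25, so it lies inside.
All remaining points lie in this disk, and no smaller disk contains both endpoints, so this is the minimum enclosing circle.
The points at distance exactly r from the centre are P_1, P_3 — 2 points.

P_1, P_3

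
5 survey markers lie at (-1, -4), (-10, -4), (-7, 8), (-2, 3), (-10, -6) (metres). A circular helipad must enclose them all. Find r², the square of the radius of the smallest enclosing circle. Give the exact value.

54.453125

A smallest enclosing disk is always determined by at most three of the input points on its boundary.
The minimum enclosing circle is determined by three boundary points: (-1, -4), (-7, 8), (-10, -6).
Their circumcentre is (-6.75, 0.625) with r² = 54.453125.
The farthest remaining point (-10, -4) is at distance² 31.953125 ≤ 54.453125.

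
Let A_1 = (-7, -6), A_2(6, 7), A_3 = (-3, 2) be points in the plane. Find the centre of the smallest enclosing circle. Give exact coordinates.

(-0.5, 0.5)

Side lengths²: A_1A_2² = 338, A_1A_3² = 80, A_2A_3² = 106.
Since A_1A_2² = 338 ≥ 106 + 80 = 186, the angle opposite A_1A_2 is not acute, so the smallest enclosing circle has A_1A_2 as diameter.
Centre = midpoint of A_1A_2 = (-0.5, 0.5), r² = 338/4 = 84.5.
Centre = (-0.5, 0.5).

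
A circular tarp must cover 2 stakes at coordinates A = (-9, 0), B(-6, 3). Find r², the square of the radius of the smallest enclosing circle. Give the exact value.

4.5

The smallest circle enclosing two points has them as diameter endpoints.
Centre = midpoint = (-7.5, 1.5); r² = |AB|²/4 = 18/4 = 4.5.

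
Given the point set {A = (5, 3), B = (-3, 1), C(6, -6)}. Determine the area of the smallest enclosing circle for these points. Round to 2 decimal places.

Side lengths²: AB² = 68, AC² = 82, BC² = 130.
Since BC² = 130 < 82 + 68 = 150, the triangle is acute, so the smallest enclosing circle is the circumcircle.
Circumcentre = (73/37, -70/37), r² = 45305/1369.
Area = π·r² = π·45305/1369 ≈ 103.97.

103.97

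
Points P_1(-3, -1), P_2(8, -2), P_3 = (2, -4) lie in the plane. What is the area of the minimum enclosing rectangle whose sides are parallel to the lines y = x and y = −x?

In coordinates u = x + y, v = x − y the rectangle is axis-aligned; the map (x,y)→(u,v) scales areas by 2.
u-values: -4, 6, -2; range = 6 − (-4) = 10.
v-values: -2, 10, 6; range = 10 − (-2) = 12.
Area = (10 × 12) / 2 = 60.

60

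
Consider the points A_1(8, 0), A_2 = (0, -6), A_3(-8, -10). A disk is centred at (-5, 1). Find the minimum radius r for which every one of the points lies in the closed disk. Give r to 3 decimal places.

The required radius is the distance from (-5, 1) to the farthest point.
Squared distances: 170, 74, 130.
Maximum is 170, attained at A_1.
r = √170 ≈ 13.038.

13.038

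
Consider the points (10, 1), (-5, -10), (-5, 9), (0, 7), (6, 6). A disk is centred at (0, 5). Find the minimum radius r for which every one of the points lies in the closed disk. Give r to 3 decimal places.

The required radius is the distance from (0, 5) to the farthest point.
Squared distances: 116, 250, 41, 4, 37.
Maximum is 250, attained at (-5, -10).
r = √250 ≈ 15.811.

15.811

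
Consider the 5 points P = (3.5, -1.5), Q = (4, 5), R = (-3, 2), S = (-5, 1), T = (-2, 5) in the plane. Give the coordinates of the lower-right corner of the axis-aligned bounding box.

(4, -1.5)

x-range [-5, 4], y-range [-1.5, 5].
The lower-right corner is (4, -1.5).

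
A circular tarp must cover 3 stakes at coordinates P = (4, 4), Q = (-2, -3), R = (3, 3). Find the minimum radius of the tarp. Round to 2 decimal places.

Side lengths²: PQ² = 85, PR² = 2, QR² = 61.
Since PQ² = 85 ≥ 61 + 2 = 63, the angle opposite PQ is not acute, so the smallest enclosing circle has PQ as diameter.
Centre = midpoint of PQ = (1, 0.5), r² = 85/4 = 21.25.
r = √(21.25) ≈ 4.61.

4.61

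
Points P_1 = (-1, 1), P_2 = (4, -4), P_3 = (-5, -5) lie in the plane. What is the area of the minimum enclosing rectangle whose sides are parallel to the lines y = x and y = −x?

50

In coordinates u = x + y, v = x − y the rectangle is axis-aligned; the map (x,y)→(u,v) scales areas by 2.
u-values: 0, 0, -10; range = 0 − (-10) = 10.
v-values: -2, 8, 0; range = 8 − (-2) = 10.
Area = (10 × 10) / 2 = 50.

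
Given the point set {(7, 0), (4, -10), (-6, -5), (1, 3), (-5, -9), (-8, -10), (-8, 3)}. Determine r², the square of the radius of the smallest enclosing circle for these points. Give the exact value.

84.5

By Welzl's lemma the MEC is supported by two points (diametrically opposite) or three points (on a circumcircle).
The minimum enclosing circle is determined by three boundary points: (7, 0), (-8, -10), (-8, 3).
Their circumcentre is (-1.5, -3.5) with r² = 84.5.
The farthest remaining point (4, -10) is at distance² 72.5 ≤ 84.5.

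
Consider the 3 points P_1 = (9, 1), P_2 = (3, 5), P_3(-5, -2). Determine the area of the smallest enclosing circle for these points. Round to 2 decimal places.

Side lengths²: P_1P_2² = 52, P_1P_3² = 205, P_2P_3² = 113.
Since P_1P_3² = 205 ≥ 113 + 52 = 165, the angle opposite P_1P_3 is not acute, so the smallest enclosing circle has P_1P_3 as diameter.
Centre = midpoint of P_1P_3 = (2, -0.5), r² = 205/4 = 51.25.
Area = π·r² = π·51.25 ≈ 161.01.

161.01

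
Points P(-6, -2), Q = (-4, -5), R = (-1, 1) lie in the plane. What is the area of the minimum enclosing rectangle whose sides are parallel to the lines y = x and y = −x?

22.5

In coordinates u = x + y, v = x − y the rectangle is axis-aligned; the map (x,y)→(u,v) scales areas by 2.
u-values: -8, -9, 0; range = 0 − (-9) = 9.
v-values: -4, 1, -2; range = 1 − (-4) = 5.
Area = (9 × 5) / 2 = 22.5.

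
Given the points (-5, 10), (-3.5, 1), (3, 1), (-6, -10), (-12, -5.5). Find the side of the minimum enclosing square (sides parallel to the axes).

20

The bounding box has width 15 and height 20.
An axis-aligned square enclosing the set must have side ≥ max(width, height).
So the minimum side is max(15, 20) = 20.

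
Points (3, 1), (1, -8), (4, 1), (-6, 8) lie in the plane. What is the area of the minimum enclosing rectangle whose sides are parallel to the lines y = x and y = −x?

In coordinates u = x + y, v = x − y the rectangle is axis-aligned; the map (x,y)→(u,v) scales areas by 2.
u-values: 4, -7, 5, 2; range = 5 − (-7) = 12.
v-values: 2, 9, 3, -14; range = 9 − (-14) = 23.
Area = (12 × 23) / 2 = 138.

138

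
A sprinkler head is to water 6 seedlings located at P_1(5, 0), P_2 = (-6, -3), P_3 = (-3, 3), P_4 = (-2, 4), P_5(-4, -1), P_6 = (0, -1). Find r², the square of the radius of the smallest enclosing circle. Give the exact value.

32.5

By Welzl's lemma the MEC is supported by two points (diametrically opposite) or three points (on a circumcircle).
The farthest pair is P_1–P_2 with squared distance 130. The circle on this segment as diameter has centre (-0.5, -1.5) and r² = 130/4 = 32.5.
Check P_3: distance² to centre = 26.5 ≤ 32.5, so it lies inside.
All remaining points lie in this disk, and no smaller disk contains both endpoints, so this is the minimum enclosing circle.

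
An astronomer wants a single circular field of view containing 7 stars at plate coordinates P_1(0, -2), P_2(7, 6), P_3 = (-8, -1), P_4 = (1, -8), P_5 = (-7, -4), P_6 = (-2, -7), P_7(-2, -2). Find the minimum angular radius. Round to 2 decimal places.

8.62

The minimum enclosing circle of a finite set is fixed by two of the points (as a diameter) or three (as a circumcircle).
The minimum enclosing circle is determined by three boundary points: P_2, P_4, P_5.
Their circumcentre is (5/17, 10/17) with r² = 21460/289.
The farthest remaining point P_3 is at distance² 20610/289 ≤ 21460/289.
r = √(21460/289) ≈ 8.62.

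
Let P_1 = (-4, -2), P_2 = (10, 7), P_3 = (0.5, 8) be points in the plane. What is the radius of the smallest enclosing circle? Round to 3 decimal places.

8.322

Side lengths²: P_1P_2² = 277, P_1P_3² = 120.25, P_2P_3² = 91.25.
Since P_1P_2² = 277 ≥ 120.25 + 91.25 = 211.5, the angle opposite P_1P_2 is not acute, so the smallest enclosing circle has P_1P_2 as diameter.
Centre = midpoint of P_1P_2 = (3, 2.5), r² = 277/4 = 69.25.
r = √(69.25) ≈ 8.322.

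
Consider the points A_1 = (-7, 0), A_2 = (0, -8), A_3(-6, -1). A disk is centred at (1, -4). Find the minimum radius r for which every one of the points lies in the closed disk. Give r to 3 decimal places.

8.944

The required radius is the distance from (1, -4) to the farthest point.
Squared distances: 80, 17, 58.
Maximum is 80, attained at A_1.
r = √80 ≈ 8.944.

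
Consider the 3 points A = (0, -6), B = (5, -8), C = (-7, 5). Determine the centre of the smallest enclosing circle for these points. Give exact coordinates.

Side lengths²: AB² = 29, AC² = 170, BC² = 313.
Since BC² = 313 ≥ 170 + 29 = 199, the angle opposite BC is not acute, so the smallest enclosing circle has BC as diameter.
Centre = midpoint of BC = (-1, -1.5), r² = 313/4 = 78.25.
Centre = (-1, -1.5).

(-1, -1.5)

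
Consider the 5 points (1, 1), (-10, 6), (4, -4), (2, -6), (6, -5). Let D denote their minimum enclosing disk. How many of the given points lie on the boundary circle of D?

The farthest pair is (-10, 6)–(6, -5) with squared distance 377. The circle on this segment as diameter has centre (-2, 0.5) and r² = 377/4 = 94.25.
Check (1, 1): distance² to centre = 9.25 ≤ 94.25, so it lies inside.
All remaining points lie in this disk, and no smaller disk contains both endpoints, so this is the minimum enclosing circle.
The points at distance exactly r from the centre are (-10, 6), (6, -5) — 2 points.

2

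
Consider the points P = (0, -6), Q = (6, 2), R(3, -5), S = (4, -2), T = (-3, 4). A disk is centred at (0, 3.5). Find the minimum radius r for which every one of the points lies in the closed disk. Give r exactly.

9.5

The required radius is the distance from (0, 3.5) to the farthest point.
Squared distances: 90.25, 38.25, 81.25, 46.25, 9.25.
Maximum is 90.25, attained at P.
r = √(90.25) = 9.5.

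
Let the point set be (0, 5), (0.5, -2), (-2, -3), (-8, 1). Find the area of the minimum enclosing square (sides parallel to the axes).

The bounding box has width 8.5 and height 8.
An axis-aligned square enclosing the set must have side ≥ max(width, height).
So the minimum side is max(8.5, 8) = 8.5.
Area = 8.5² = 72.25.

72.25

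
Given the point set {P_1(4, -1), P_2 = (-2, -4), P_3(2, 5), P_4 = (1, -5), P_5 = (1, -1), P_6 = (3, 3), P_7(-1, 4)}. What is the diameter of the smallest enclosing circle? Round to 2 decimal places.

The minimum enclosing circle is determined by three boundary points: P_2, P_3, P_4.
Their circumcentre is (63/62, 3/62) with r² = 48985/1922.
The farthest remaining point P_7 is at distance² 37825/1922 ≤ 48985/1922.
Diameter = 2r = 2√(48985/1922) ≈ 10.10.

10.10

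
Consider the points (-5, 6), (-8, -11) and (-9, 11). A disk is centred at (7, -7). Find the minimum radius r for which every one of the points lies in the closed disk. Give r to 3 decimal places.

The required radius is the distance from (7, -7) to the farthest point.
Squared distances: 313, 241, 580.
Maximum is 580, attained at (-9, 11).
r = √580 ≈ 24.083.

24.083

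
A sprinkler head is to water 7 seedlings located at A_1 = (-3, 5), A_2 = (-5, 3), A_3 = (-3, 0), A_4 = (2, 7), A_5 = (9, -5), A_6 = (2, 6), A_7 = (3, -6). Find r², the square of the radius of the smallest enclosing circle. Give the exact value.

65

The farthest pair is A_2–A_5 with squared distance 260. The circle on this segment as diameter has centre (2, -1) and r² = 260/4 = 65.
Check A_1: distance² to centre = 61 ≤ 65, so it lies inside.
All remaining points lie in this disk, and no smaller disk contains both endpoints, so this is the minimum enclosing circle.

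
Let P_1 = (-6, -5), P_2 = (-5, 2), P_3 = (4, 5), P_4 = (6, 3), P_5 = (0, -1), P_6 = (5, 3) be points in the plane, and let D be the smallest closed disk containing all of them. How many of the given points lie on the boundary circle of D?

By Welzl's lemma the MEC is supported by two points (diametrically opposite) or three points (on a circumcircle).
The farthest pair is P_1–P_4 with squared distance 208. The circle on this segment as diameter has centre (0, -1) and r² = 208/4 = 52.
Check P_2: distance² to centre = 34 ≤ 52, so it lies inside.
All remaining points lie in this disk, and no smaller disk contains both endpoints, so this is the minimum enclosing circle.
The points at distance exactly r from the centre are P_1, P_3, P_4 — 3 points.

3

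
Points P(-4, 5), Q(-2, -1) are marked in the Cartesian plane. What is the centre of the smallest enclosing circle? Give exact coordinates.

(-3, 2)

The smallest circle enclosing two points has them as diameter endpoints.
Centre = midpoint = (-3, 2); r² = |PQ|²/4 = 40/4 = 10.
Centre = (-3, 2).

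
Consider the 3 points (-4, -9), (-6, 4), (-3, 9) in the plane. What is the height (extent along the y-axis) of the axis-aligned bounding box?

max y = 9, min y = -9, so height = 18.

18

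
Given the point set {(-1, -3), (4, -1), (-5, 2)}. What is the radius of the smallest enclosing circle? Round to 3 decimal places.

Call the three points A, B, C in the order given.
Side lengths²: AB² = 29, AC² = 41, BC² = 90.
Since BC² = 90 ≥ 41 + 29 = 70, the angle opposite BC is not acute, so the smallest enclosing circle has BC as diameter.
Centre = midpoint of BC = (-0.5, 0.5), r² = 90/4 = 22.5.
r = √(22.5) ≈ 4.743.

4.743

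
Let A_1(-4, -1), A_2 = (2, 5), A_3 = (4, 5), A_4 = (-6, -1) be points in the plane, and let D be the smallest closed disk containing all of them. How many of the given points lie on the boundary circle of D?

By Welzl's lemma the MEC is supported by two points (diametrically opposite) or three points (on a circumcircle).
The farthest pair is A_3–A_4 with squared distance 136. The circle on this segment as diameter has centre (-1, 2) and r² = 136/4 = 34.
Check A_1: distance² to centre = 18 ≤ 34, so it lies inside.
All remaining points lie in this disk, and no smaller disk contains both endpoints, so this is the minimum enclosing circle.
The points at distance exactly r from the centre are A_3, A_4 — 2 points.

2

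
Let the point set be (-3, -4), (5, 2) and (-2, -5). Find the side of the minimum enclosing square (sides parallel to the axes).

The bounding box has width 8 and height 7.
An axis-aligned square enclosing the set must have side ≥ max(width, height).
So the minimum side is max(8, 7) = 8.

8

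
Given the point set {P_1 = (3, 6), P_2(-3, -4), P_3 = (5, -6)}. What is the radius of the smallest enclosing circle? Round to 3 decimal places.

6.358

Side lengths²: P_1P_2² = 136, P_1P_3² = 148, P_2P_3² = 68.
Since P_1P_3² = 148 < 136 + 68 = 204, the triangle is acute, so the smallest enclosing circle is the circumcircle.
Circumcentre = (50/23, -7/23), r² = 21386/529.
r = √(21386/529) ≈ 6.358.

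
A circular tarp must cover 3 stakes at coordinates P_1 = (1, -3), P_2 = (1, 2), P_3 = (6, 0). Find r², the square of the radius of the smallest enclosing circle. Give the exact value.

9.86

Side lengths²: P_1P_2² = 25, P_1P_3² = 34, P_2P_3² = 29.
Since P_1P_3² = 34 < 29 + 25 = 54, the triangle is acute, so the smallest enclosing circle is the circumcircle.
Circumcentre = (2.9, -0.5), r² = 9.86.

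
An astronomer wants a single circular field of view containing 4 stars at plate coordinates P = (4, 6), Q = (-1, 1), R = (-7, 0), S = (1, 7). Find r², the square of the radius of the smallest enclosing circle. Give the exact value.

A smallest enclosing disk is always determined by at most three of the input points on its boundary.
The farthest pair is P–R with squared distance 157. The circle on this segment as diameter has centre (-1.5, 3) and r² = 157/4 = 39.25.
Check Q: distance² to centre = 4.25 ≤ 39.25, so it lies inside.
All remaining points lie in this disk, and no smaller disk contains both endpoints, so this is the minimum enclosing circle.

39.25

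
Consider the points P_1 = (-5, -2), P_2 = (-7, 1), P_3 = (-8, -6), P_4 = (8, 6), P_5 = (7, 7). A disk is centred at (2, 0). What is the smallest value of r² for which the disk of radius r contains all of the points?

The required radius is the distance from (2, 0) to the farthest point.
Squared distances: 53, 82, 136, 72, 74.
Maximum is 136, attained at P_3.

136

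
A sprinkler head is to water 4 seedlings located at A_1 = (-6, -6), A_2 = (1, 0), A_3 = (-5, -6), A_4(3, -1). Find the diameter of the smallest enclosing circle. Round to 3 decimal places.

The farthest pair is A_1–A_4 with squared distance 106. The circle on this segment as diameter has centre (-1.5, -3.5) and r² = 106/4 = 26.5.
Check A_2: distance² to centre = 18.5 ≤ 26.5, so it lies inside.
All remaining points lie in this disk, and no smaller disk contains both endpoints, so this is the minimum enclosing circle.
Diameter = 2r = 2√(26.5) ≈ 10.296.

10.296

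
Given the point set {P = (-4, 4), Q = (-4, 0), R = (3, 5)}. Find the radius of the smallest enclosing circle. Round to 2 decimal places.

4.30

Side lengths²: PQ² = 16, PR² = 50, QR² = 74.
Since QR² = 74 ≥ 50 + 16 = 66, the angle opposite QR is not acute, so the smallest enclosing circle has QR as diameter.
Centre = midpoint of QR = (-0.5, 2.5), r² = 74/4 = 18.5.
r = √(18.5) ≈ 4.30.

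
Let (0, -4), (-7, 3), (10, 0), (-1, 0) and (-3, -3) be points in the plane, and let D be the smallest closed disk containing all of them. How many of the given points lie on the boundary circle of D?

2

The farthest pair is (-7, 3)–(10, 0) with squared distance 298. The circle on this segment as diameter has centre (1.5, 1.5) and r² = 298/4 = 74.5.
Check (0, -4): distance² to centre = 32.5 ≤ 74.5, so it lies inside.
All remaining points lie in this disk, and no smaller disk contains both endpoints, so this is the minimum enclosing circle.
The points at distance exactly r from the centre are (-7, 3), (10, 0) — 2 points.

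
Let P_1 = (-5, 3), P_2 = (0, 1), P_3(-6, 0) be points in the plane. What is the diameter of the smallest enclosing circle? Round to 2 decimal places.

Side lengths²: P_1P_2² = 29, P_1P_3² = 10, P_2P_3² = 37.
Since P_2P_3² = 37 < 29 + 10 = 39, the triangle is acute, so the smallest enclosing circle is the circumcircle.
Circumcentre = (-103/34, 23/34), r² = 5365/578.
Diameter = 2r = 2√(5365/578) ≈ 6.09.

6.09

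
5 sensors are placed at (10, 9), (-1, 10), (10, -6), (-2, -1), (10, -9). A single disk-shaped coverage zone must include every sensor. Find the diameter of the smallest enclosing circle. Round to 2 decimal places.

21.95

The minimum enclosing circle of a finite set is fixed by two of the points (as a diameter) or three (as a circumcircle).
The farthest pair is (-1, 10)–(10, -9) with squared distance 482. The circle on this segment as diameter has centre (4.5, 0.5) and r² = 482/4 = 120.5.
Check (10, 9): distance² to centre = 102.5 ≤ 120.5, so it lies inside.
All remaining points lie in this disk, and no smaller disk contains both endpoints, so this is the minimum enclosing circle.
Diameter = 2r = 2√(120.5) ≈ 21.95.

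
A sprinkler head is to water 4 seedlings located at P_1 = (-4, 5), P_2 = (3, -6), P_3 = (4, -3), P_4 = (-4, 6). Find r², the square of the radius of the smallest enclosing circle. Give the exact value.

A smallest enclosing disk is always determined by at most three of the input points on its boundary.
The farthest pair is P_2–P_4 with squared distance 193. The circle on this segment as diameter has centre (-0.5, 0) and r² = 193/4 = 48.25.
Check P_1: distance² to centre = 37.25 ≤ 48.25, so it lies inside.
All remaining points lie in this disk, and no smaller disk contains both endpoints, so this is the minimum enclosing circle.

48.25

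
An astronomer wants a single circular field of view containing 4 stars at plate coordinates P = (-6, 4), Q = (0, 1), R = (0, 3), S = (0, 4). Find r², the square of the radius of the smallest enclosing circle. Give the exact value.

11.25

The farthest pair is P–Q with squared distance 45. The circle on this segment as diameter has centre (-3, 2.5) and r² = 45/4 = 11.25.
Check R: distance² to centre = 9.25 ≤ 11.25, so it lies inside.
All remaining points lie in this disk, and no smaller disk contains both endpoints, so this is the minimum enclosing circle.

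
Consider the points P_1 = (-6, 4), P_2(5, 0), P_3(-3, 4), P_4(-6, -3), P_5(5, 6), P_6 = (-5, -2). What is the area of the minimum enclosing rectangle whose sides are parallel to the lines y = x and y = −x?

150

In coordinates u = x + y, v = x − y the rectangle is axis-aligned; the map (x,y)→(u,v) scales areas by 2.
u-values: -2, 5, 1, -9, 11, -7; range = 11 − (-9) = 20.
v-values: -10, 5, -7, -3, -1, -3; range = 5 − (-10) = 15.
Area = (20 × 15) / 2 = 150.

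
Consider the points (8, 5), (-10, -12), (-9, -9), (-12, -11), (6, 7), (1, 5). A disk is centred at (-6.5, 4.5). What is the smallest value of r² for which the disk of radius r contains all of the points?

The required radius is the distance from (-6.5, 4.5) to the farthest point.
Squared distances: 210.5, 284.5, 188.5, 270.5, 162.5, 56.5.
Maximum is 284.5, attained at (-10, -12).

284.5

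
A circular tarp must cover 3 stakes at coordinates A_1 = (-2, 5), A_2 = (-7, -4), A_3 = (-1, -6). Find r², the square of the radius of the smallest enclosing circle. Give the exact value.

31.572265625

Side lengths²: A_1A_2² = 106, A_1A_3² = 122, A_2A_3² = 40.
Since A_1A_3² = 122 < 106 + 40 = 146, the triangle is acute, so the smallest enclosing circle is the circumcircle.
Circumcentre = (-2.53125, -0.59375), r² = 31.572265625.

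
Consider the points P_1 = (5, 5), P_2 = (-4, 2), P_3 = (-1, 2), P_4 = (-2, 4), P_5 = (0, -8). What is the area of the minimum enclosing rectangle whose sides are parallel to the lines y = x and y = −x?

126

In coordinates u = x + y, v = x − y the rectangle is axis-aligned; the map (x,y)→(u,v) scales areas by 2.
u-values: 10, -2, 1, 2, -8; range = 10 − (-8) = 18.
v-values: 0, -6, -3, -6, 8; range = 8 − (-6) = 14.
Area = (18 × 14) / 2 = 126.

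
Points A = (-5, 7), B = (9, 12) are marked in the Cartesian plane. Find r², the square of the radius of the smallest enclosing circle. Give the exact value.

55.25

The smallest circle enclosing two points has them as diameter endpoints.
Centre = midpoint = (2, 9.5); r² = |AB|²/4 = 221/4 = 55.25.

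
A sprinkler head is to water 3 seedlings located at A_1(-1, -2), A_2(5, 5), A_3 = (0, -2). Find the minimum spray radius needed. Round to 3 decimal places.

Side lengths²: A_1A_2² = 85, A_1A_3² = 1, A_2A_3² = 74.
Since A_1A_2² = 85 ≥ 74 + 1 = 75, the angle opposite A_1A_2 is not acute, so the smallest enclosing circle has A_1A_2 as diameter.
Centre = midpoint of A_1A_2 = (2, 1.5), r² = 85/4 = 21.25.
r = √(21.25) ≈ 4.610.

4.610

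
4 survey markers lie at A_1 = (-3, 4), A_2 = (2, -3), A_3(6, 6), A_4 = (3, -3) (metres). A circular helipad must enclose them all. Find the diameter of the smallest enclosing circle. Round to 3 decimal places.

The minimum enclosing circle of a finite set is fixed by two of the points (as a diameter) or three (as a circumcircle).
The minimum enclosing circle is determined by three boundary points: A_1, A_3, A_4.
Their circumcentre is (2.1, 2.3) with r² = 28.9.
The farthest remaining point A_2 is at distance² 28.1 ≤ 28.9.
Diameter = 2r = 2√(28.9) ≈ 10.752.

10.752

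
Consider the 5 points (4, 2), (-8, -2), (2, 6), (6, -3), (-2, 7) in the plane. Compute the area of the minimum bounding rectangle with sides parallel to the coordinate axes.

140

x ranges over [-8, 6], width 14.
y ranges over [-3, 7], height 10.
Area = 14 × 10 = 140.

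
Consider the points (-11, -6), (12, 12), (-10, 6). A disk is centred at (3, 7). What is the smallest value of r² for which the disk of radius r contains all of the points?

365

The required radius is the distance from (3, 7) to the farthest point.
Squared distances: 365, 106, 170.
Maximum is 365, attained at (-11, -6).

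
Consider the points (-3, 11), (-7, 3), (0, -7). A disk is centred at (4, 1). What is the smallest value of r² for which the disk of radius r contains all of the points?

The required radius is the distance from (4, 1) to the farthest point.
Squared distances: 149, 125, 80.
Maximum is 149, attained at (-3, 11).

149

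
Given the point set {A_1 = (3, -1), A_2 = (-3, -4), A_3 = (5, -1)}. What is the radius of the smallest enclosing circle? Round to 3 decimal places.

4.272

Side lengths²: A_1A_2² = 45, A_1A_3² = 4, A_2A_3² = 73.
Since A_2A_3² = 73 ≥ 45 + 4 = 49, the angle opposite A_2A_3 is not acute, so the smallest enclosing circle has A_2A_3 as diameter.
Centre = midpoint of A_2A_3 = (1, -2.5), r² = 73/4 = 18.25.
r = √(18.25) ≈ 4.272.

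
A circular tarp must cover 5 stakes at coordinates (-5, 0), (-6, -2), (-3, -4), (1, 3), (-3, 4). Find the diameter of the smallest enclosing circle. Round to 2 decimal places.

By Welzl's lemma the MEC is supported by two points (diametrically opposite) or three points (on a circumcircle).
The minimum enclosing circle is determined by three boundary points: (-6, -2), (-3, -4), (1, 3).
Their circumcentre is (-135/58, 15/58) with r² = 31265/1682.
The farthest remaining point (-3, 4) is at distance² 24305/1682 ≤ 31265/1682.
Diameter = 2r = 2√(31265/1682) ≈ 8.62.

8.62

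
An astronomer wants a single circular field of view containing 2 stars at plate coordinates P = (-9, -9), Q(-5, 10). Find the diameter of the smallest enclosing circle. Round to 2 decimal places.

The smallest circle enclosing two points has them as diameter endpoints.
Centre = midpoint = (-7, 0.5); r² = |PQ|²/4 = 377/4 = 94.25.
Diameter = 2r = 2√(94.25) ≈ 19.42.

19.42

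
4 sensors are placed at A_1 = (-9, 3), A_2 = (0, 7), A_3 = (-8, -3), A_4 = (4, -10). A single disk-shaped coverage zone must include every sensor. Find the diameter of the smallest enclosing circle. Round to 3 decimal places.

The minimum enclosing circle is determined by three boundary points: A_1, A_2, A_4.
Their circumcentre is (-33/26, -59/26) with r² = 29585/338.
The farthest remaining point A_3 is at distance² 15493/338 ≤ 29585/338.
Diameter = 2r = 2√(29585/338) ≈ 18.711.

18.711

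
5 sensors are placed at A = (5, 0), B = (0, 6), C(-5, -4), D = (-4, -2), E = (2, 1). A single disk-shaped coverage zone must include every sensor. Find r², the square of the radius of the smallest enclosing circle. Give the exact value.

The minimum enclosing circle of a finite set is fixed by two of the points (as a diameter) or three (as a circumcircle).
The minimum enclosing circle is determined by three boundary points: A, B, C.
Their circumcentre is (-0.875, 0.1875) with r² = 34.55078125.
The farthest remaining point D is at distance² 14.55078125 ≤ 34.55078125.

34.55078125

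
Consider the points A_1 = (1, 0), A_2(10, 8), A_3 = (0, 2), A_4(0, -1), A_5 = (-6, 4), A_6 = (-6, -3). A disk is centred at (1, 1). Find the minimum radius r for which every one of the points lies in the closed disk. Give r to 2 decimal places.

The required radius is the distance from (1, 1) to the farthest point.
Squared distances: 1, 130, 2, 5, 58, 65.
Maximum is 130, attained at A_2.
r = √130 ≈ 11.40.

11.40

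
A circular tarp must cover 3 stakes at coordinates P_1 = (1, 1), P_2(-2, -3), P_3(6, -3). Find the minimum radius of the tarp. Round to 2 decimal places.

Side lengths²: P_1P_2² = 25, P_1P_3² = 41, P_2P_3² = 64.
Since P_2P_3² = 64 < 41 + 25 = 66, the triangle is acute, so the smallest enclosing circle is the circumcircle.
Circumcentre = (2, -2.875), r² = 16.015625.
r = √(16.015625) ≈ 4.00.

4.00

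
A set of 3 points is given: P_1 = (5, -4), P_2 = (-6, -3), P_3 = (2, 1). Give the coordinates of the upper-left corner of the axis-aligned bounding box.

x-range [-6, 5], y-range [-4, 1].
The upper-left corner is (-6, 1).

(-6, 1)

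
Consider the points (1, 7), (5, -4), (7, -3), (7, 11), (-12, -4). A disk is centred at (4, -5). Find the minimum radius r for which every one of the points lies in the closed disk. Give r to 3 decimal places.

The required radius is the distance from (4, -5) to the farthest point.
Squared distances: 153, 2, 13, 265, 257.
Maximum is 265, attained at (7, 11).
r = √265 ≈ 16.279.

16.279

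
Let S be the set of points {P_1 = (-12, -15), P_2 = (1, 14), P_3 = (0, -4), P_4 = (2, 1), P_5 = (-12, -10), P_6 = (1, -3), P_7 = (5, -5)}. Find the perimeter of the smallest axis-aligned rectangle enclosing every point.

Width = max x − min x = 5 − (-12) = 17.
Height = max y − min y = 14 − (-15) = 29.
Perimeter = 2(17 + 29) = 92.

92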